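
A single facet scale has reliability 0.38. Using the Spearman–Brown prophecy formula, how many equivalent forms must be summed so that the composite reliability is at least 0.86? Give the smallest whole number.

k ≥ ρ*(1−ρ₁)/(ρ₁(1−ρ*)) = 0.86·0.62 / (0.38·0.14) = 10.023.
Smallest integer k = 11.

11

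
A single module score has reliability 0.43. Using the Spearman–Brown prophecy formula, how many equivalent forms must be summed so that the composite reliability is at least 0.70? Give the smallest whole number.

k ≥ ρ*(1−ρ₁)/(ρ₁(1−ρ*)) = 0.70·0.57 / (0.43·0.30) = 3.093.
Smallest integer k = 4.

4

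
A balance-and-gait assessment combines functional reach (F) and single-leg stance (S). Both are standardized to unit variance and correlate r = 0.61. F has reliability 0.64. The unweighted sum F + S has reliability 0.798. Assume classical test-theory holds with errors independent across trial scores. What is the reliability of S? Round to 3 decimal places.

0.710

Var(F+S) = 2 + 2·0.61 = 3.220.
True-score variance = ρ_F + ρ_S + 2·0.61, so 0.798 = (0.64 + ρ_S + 1.22) / 3.220.
ρ_S = 0.798·3.220 − 0.64 − 1.22 = 0.710.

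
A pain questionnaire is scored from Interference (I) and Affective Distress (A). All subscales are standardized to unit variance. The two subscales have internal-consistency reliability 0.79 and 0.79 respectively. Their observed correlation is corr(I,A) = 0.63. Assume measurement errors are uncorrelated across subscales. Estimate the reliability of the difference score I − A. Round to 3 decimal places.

Var(I−A) = 1 + 1 − 2·0.63 = 2 − 1.26 = 0.74.
With uncorrelated errors the cross-covariances are all true-score covariance, so they carry over unchanged; only the diagonal terms shrink to ρᵢσᵢ².
True-score variance = [0.79 + 0.79] − 1.26 = 1.58 − 1.26 = 0.32.
Reliability = 0.32 / 0.74 = 0.432.

0.432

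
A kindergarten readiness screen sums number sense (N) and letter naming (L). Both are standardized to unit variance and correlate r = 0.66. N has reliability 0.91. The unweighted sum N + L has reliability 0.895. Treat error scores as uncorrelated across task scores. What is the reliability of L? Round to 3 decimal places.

0.741

Var(N+L) = 2 + 2·0.66 = 3.320.
True-score variance = ρ_N + ρ_L + 2·0.66, so 0.895 = (0.91 + ρ_L + 1.32) / 3.320.
ρ_L = 0.895·3.320 − 0.91 − 1.32 = 0.741.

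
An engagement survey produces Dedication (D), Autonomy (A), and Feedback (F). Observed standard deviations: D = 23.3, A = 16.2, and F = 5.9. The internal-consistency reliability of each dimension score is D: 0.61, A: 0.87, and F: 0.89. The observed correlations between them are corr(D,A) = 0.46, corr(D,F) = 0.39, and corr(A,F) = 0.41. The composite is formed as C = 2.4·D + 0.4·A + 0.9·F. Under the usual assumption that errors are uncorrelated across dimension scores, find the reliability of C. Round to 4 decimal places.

0.6760

Var(C) = 2.4²·23.3² + 0.4²·16.2² + 0.9²·5.9² + 2·[0.96·23.3·16.2·0.46 + 2.16·23.3·5.9·0.39 + 0.36·16.2·5.9·0.41] = 3197.23 + 593.197 = 3790.43.
Because errors are independent across components, Cov(Tᵢ,Tⱼ) = Cov(Xᵢ,Xⱼ); the off-diagonal part of the true-score variance is the same as above.
True-score variance = [2.4²·23.3²·0.61 + 0.4²·16.2²·0.87 + 0.9²·5.9²·0.89] + 593.197 = 1969.12 + 593.197 = 2562.32.
Reliability = 2562.32 / 3790.43 = 0.6760.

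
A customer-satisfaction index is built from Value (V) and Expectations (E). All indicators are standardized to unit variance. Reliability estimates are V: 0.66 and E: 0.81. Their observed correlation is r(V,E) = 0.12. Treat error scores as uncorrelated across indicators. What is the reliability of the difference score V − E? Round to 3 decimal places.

Var(V−E) = 1 + 1 − 2·0.12 = 2 − 0.24 = 1.76.
Under uncorrelated errors the observed covariances equal the true-score covariances, so only the own-variance terms attenuate.
True-score variance = [0.66 + 0.81] − 0.24 = 1.47 − 0.24 = 1.23.
Reliability = 1.23 / 1.76 = 0.699.

0.699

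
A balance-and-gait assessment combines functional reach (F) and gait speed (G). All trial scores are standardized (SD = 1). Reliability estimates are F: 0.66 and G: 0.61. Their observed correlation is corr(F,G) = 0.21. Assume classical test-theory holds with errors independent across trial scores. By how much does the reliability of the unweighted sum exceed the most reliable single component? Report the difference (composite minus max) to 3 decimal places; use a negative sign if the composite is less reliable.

Var(sum) = 2 + 0.42 = 2.42; true-score variance = 1.27 + 0.42 = 1.69; composite reliability = 0.6983.
Max component reliability = 0.6600.
Difference = 0.6983 − 0.6600 = 0.038.

0.038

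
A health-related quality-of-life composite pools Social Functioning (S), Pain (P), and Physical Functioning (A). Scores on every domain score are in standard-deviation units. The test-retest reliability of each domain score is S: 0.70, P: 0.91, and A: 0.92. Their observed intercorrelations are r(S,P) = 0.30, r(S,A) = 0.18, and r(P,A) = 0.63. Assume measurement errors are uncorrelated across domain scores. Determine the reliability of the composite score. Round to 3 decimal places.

0.910

Var(S+P+A) = 3 + 2·[0.30 + 0.18 + 0.63] = 3 + 2.22 = 5.22.
Because errors are independent across components, Cov(Tᵢ,Tⱼ) = Cov(Xᵢ,Xⱼ); the off-diagonal part of the true-score variance is the same as above.
True-score variance = [0.70 + 0.91 + 0.92] + 2.22 = 2.53 + 2.22 = 4.75.
Reliability = 4.75 / 5.22 = 0.910.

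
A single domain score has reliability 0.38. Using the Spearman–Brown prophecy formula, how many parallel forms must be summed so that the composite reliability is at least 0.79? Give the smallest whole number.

7

k ≥ ρ*(1−ρ₁)/(ρ₁(1−ρ*)) = 0.79·0.62 / (0.38·0.21) = 6.138.
Smallest integer k = 7.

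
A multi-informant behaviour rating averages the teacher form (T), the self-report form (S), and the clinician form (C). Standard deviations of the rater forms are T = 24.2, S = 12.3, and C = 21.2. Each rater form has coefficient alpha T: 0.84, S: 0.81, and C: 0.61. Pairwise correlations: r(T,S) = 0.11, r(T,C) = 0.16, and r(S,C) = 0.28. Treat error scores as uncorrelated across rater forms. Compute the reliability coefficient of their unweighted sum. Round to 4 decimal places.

0.8094

Var(T+S+C) = 24.2² + 12.3² + 21.2² + 2·[24.2·12.3·0.11 + 24.2·21.2·0.16 + 12.3·21.2·0.28] = 1186.37 + 375.684 = 1562.05.
Under uncorrelated errors the observed covariances equal the true-score covariances, so only the own-variance terms attenuate.
True-score variance = [24.2²·0.84 + 12.3²·0.81 + 21.2²·0.61] + 375.684 = 888.641 + 375.684 = 1264.32.
Reliability = 1264.32 / 1562.05 = 0.8094.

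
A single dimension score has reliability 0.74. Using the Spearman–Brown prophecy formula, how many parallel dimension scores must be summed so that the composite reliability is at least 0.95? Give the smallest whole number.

k ≥ ρ*(1−ρ₁)/(ρ₁(1−ρ*)) = 0.95·0.26 / (0.74·0.05) = 6.676.
Smallest integer k = 7.

7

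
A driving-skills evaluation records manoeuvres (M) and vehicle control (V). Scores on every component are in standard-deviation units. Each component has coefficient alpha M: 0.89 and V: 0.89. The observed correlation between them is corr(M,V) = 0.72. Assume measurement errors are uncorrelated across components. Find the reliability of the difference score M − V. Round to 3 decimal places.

0.607

Var(M−V) = 1 + 1 − 2·0.72 = 2 − 1.44 = 0.56.
Under uncorrelated errors the observed covariances equal the true-score covariances, so only the own-variance terms attenuate.
True-score variance = [0.89 + 0.89] − 1.44 = 1.78 − 1.44 = 0.34.
Reliability = 0.34 / 0.56 = 0.607.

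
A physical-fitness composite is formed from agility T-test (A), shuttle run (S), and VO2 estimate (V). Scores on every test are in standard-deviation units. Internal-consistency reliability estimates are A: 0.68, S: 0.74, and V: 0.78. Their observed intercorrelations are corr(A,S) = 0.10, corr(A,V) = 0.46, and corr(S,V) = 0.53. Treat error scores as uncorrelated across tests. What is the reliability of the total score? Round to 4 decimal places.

Var(A+S+V) = 3 + 2·[0.10 + 0.46 + 0.53] = 3 + 2.18 = 5.18.
Under uncorrelated errors the observed covariances equal the true-score covariances, so only the own-variance terms attenuate.
True-score variance = [0.68 + 0.74 + 0.78] + 2.18 = 2.2 + 2.18 = 4.38.
Reliability = 4.38 / 5.18 = 0.8456.

0.8456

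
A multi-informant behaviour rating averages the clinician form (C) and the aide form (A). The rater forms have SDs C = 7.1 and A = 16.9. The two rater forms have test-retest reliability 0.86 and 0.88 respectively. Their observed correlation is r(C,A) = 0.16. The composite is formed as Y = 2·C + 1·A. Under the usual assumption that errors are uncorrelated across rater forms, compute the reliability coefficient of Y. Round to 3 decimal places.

0.889

Var(Y) = 2²·7.1² + 16.9² + 2·[2·7.1·16.9·0.16] = 487.25 + 76.7936 = 564.044.
With uncorrelated errors the cross-covariances are all true-score covariance, so they carry over unchanged; only the diagonal terms shrink to ρᵢσᵢ².
True-score variance = [2²·7.1²·0.86 + 16.9²·0.88] + 76.7936 = 424.747 + 76.7936 = 501.541.
Reliability = 501.541 / 564.044 = 0.889.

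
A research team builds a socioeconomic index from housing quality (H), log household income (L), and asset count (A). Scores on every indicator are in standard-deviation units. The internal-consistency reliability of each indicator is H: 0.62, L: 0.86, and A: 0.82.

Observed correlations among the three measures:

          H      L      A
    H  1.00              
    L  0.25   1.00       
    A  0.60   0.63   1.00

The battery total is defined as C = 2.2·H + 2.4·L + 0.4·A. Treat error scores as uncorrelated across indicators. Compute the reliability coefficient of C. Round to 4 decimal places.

0.8293

Var(C) = 2.2² + 2.4² + 0.4² + 2·[5.28·0.25 + 0.88·0.60 + 0.96·0.63] = 10.76 + 4.9056 = 15.6656.
Under uncorrelated errors the observed covariances equal the true-score covariances, so only the own-variance terms attenuate.
True-score variance = [2.2²·0.62 + 2.4²·0.86 + 0.4²·0.82] + 4.9056 = 8.0856 + 4.9056 = 12.9912.
Reliability = 12.9912 / 15.6656 = 0.8293.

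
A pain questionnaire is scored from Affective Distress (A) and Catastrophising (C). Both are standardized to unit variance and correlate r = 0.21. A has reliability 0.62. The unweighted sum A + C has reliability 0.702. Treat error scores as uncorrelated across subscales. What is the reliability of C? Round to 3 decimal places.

0.659

Var(A+C) = 2 + 2·0.21 = 2.420.
True-score variance = ρ_A + ρ_C + 2·0.21, so 0.702 = (0.62 + ρ_C + 0.42) / 2.420.
ρ_C = 0.702·2.420 − 0.62 − 0.42 = 0.659.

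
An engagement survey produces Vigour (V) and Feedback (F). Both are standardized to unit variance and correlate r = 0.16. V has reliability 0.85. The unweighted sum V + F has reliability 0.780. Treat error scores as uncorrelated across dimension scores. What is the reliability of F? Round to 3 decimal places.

Var(V+F) = 2 + 2·0.16 = 2.320.
True-score variance = ρ_V + ρ_F + 2·0.16, so 0.780 = (0.85 + ρ_F + 0.32) / 2.320.
ρ_F = 0.780·2.320 − 0.85 − 0.32 = 0.640.

0.640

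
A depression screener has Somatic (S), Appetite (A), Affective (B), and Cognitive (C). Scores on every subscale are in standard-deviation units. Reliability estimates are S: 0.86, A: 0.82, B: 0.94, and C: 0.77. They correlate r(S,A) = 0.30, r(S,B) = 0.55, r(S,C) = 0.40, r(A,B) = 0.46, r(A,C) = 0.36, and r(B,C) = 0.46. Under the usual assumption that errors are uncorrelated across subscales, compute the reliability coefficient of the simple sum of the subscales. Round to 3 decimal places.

0.933

Var(S+A+B+C) = 4 + 2·[0.30 + 0.55 + 0.40 + 0.46 + 0.36 + 0.46] = 4 + 5.06 = 9.06.
Under uncorrelated errors the observed covariances equal the true-score covariances, so only the own-variance terms attenuate.
True-score variance = [0.86 + 0.82 + 0.94 + 0.77] + 5.06 = 3.39 + 5.06 = 8.45.
Reliability = 8.45 / 9.06 = 0.933.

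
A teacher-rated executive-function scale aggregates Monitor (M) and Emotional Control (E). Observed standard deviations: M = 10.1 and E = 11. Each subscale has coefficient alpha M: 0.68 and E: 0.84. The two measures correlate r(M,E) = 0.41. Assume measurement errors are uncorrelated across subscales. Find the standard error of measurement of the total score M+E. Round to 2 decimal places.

Var(total) = 223.01 + 91.102 = 314.112.
True-score variance = 171.007 + 91.102 = 262.109, so reliability = 0.8344.
Error variance = 314.112 − 262.109 = 52.0032; SEM = √52.0032 = 7.21.

7.21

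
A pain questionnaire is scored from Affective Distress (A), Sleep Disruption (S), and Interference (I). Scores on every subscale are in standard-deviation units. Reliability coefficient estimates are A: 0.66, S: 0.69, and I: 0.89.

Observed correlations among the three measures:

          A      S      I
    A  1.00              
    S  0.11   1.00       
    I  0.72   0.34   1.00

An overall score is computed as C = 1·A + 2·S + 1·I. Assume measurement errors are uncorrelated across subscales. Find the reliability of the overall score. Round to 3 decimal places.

0.817

Var(C) = 1 + 2² + 1 + 2·[2·0.11 + 0.72 + 2·0.34] = 6 + 3.24 = 9.24.
Because errors are independent across components, Cov(Tᵢ,Tⱼ) = Cov(Xᵢ,Xⱼ); the off-diagonal part of the true-score variance is the same as above.
True-score variance = [0.66 + 2²·0.69 + 0.89] + 3.24 = 4.31 + 3.24 = 7.55.
Reliability = 7.55 / 9.24 = 0.817.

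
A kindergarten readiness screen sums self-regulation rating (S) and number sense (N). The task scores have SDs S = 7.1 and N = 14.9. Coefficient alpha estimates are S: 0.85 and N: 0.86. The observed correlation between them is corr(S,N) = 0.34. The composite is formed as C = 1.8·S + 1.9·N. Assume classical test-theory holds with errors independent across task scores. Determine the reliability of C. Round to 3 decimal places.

0.887

Var(C) = 1.8²·7.1² + 1.9²·14.9² + 2·[3.42·7.1·14.9·0.34] = 964.784 + 246.025 = 1210.81.
Because errors are independent across components, Cov(Tᵢ,Tⱼ) = Cov(Xᵢ,Xⱼ); the off-diagonal part of the true-score variance is the same as above.
True-score variance = [1.8²·7.1²·0.85 + 1.9²·14.9²·0.86] + 246.025 = 828.081 + 246.025 = 1074.11.
Reliability = 1074.11 / 1210.81 = 0.887.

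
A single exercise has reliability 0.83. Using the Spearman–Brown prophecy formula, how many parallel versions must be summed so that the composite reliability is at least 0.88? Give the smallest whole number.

k ≥ ρ*(1−ρ₁)/(ρ₁(1−ρ*)) = 0.88·0.17 / (0.83·0.12) = 1.502.
Smallest integer k = 2.

2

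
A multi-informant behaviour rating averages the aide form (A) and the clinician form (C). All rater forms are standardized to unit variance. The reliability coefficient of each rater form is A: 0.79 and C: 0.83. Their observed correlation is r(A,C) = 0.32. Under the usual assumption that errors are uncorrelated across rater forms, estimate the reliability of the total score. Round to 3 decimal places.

0.856

Var(A+C) = 2 + 2·[0.32] = 2 + 0.64 = 2.64.
Because errors are independent across components, Cov(Tᵢ,Tⱼ) = Cov(Xᵢ,Xⱼ); the off-diagonal part of the true-score variance is the same as above.
True-score variance = [0.79 + 0.83] + 0.64 = 1.62 + 0.64 = 2.26.
Reliability = 2.26 / 2.64 = 0.856.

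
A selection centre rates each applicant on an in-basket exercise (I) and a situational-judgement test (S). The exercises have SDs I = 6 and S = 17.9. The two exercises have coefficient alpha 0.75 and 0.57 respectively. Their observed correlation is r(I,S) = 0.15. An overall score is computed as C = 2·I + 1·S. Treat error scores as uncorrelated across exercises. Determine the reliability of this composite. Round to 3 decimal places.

Var(C) = 2²·6² + 17.9² + 2·[2·6·17.9·0.15] = 464.41 + 64.44 = 528.85.
Under uncorrelated errors the observed covariances equal the true-score covariances, so only the own-variance terms attenuate.
True-score variance = [2²·6²·0.75 + 17.9²·0.57] + 64.44 = 290.634 + 64.44 = 355.074.
Reliability = 355.074 / 528.85 = 0.671.

0.671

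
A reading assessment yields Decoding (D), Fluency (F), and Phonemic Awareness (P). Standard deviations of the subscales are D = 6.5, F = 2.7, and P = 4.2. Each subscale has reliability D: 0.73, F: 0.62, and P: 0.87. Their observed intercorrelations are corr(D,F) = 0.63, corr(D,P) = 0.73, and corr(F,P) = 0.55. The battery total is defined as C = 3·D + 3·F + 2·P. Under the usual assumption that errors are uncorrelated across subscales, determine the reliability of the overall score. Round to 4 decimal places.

Var(C) = 3²·6.5² + 3²·2.7² + 2²·4.2² + 2·[9·6.5·2.7·0.63 + 6·6.5·4.2·0.73 + 6·2.7·4.2·0.55] = 516.42 + 513.009 = 1029.43.
With uncorrelated errors the cross-covariances are all true-score covariance, so they carry over unchanged; only the diagonal terms shrink to ρᵢσᵢ².
True-score variance = [3²·6.5²·0.73 + 3²·2.7²·0.62 + 2²·4.2²·0.87] + 513.009 = 379.648 + 513.009 = 892.657.
Reliability = 892.657 / 1029.43 = 0.8671.

0.8671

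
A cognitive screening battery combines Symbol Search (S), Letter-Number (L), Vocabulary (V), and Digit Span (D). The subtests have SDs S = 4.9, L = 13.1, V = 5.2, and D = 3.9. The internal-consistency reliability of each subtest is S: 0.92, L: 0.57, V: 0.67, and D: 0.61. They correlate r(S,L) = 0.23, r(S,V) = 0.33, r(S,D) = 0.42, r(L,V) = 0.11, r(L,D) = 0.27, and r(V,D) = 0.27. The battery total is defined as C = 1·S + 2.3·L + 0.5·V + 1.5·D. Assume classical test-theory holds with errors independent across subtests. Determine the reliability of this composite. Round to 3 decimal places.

Var(C) = 4.9² + 2.3²·13.1² + 0.5²·5.2² + 1.5²·3.9² + 2·[2.3·4.9·13.1·0.23 + 0.5·4.9·5.2·0.33 + 1.5·4.9·3.9·0.42 + 1.15·13.1·5.2·0.11 + 3.45·13.1·3.9·0.27 + 0.75·5.2·3.9·0.27] = 972.809 + 221.028 = 1193.84.
With uncorrelated errors the cross-covariances are all true-score covariance, so they carry over unchanged; only the diagonal terms shrink to ρᵢσᵢ².
True-score variance = [4.9²·0.92 + 2.3²·13.1²·0.57 + 0.5²·5.2²·0.67 + 1.5²·3.9²·0.61] + 221.028 = 564.95 + 221.028 = 785.978.
Reliability = 785.978 / 1193.84 = 0.658.

0.658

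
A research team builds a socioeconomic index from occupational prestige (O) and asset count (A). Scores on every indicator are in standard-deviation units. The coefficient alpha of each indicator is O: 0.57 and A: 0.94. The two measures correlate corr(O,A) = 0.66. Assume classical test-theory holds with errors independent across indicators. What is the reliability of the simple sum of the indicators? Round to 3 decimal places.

Var(O+A) = 2 + 2·[0.66] = 2 + 1.32 = 3.32.
Under uncorrelated errors the observed covariances equal the true-score covariances, so only the own-variance terms attenuate.
True-score variance = [0.57 + 0.94] + 1.32 = 1.51 + 1.32 = 2.83.
Reliability = 2.83 / 3.32 = 0.852.

0.852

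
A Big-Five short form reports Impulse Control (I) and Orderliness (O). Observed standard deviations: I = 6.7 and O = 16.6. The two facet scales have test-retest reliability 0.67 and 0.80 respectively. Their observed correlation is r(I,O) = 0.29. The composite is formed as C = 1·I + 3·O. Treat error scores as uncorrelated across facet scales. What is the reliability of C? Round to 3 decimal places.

Var(C) = 6.7² + 3²·16.6² + 2·[3·6.7·16.6·0.29] = 2524.93 + 193.523 = 2718.45.
Under uncorrelated errors the observed covariances equal the true-score covariances, so only the own-variance terms attenuate.
True-score variance = [6.7²·0.67 + 3²·16.6²·0.80] + 193.523 = 2014.11 + 193.523 = 2207.63.
Reliability = 2207.63 / 2718.45 = 0.812.

0.812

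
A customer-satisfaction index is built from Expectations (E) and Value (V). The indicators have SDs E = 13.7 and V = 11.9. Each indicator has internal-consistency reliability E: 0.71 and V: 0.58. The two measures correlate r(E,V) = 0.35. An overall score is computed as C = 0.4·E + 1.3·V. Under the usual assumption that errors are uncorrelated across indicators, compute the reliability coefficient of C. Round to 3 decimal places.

Var(C) = 0.4²·13.7² + 1.3²·11.9² + 2·[0.52·13.7·11.9·0.35] = 269.351 + 59.3429 = 328.694.
With uncorrelated errors the cross-covariances are all true-score covariance, so they carry over unchanged; only the diagonal terms shrink to ρᵢσᵢ².
True-score variance = [0.4²·13.7²·0.71 + 1.3²·11.9²·0.58] + 59.3429 = 160.128 + 59.3429 = 219.471.
Reliability = 219.471 / 328.694 = 0.668.

0.668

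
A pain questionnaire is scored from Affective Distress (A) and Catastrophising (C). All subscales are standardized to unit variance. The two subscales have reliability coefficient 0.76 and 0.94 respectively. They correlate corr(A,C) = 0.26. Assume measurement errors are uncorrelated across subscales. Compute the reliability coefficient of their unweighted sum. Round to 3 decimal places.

Var(A+C) = 2 + 2·[0.26] = 2 + 0.52 = 2.52.
Because errors are independent across components, Cov(Tᵢ,Tⱼ) = Cov(Xᵢ,Xⱼ); the off-diagonal part of the true-score variance is the same as above.
True-score variance = [0.76 + 0.94] + 0.52 = 1.7 + 0.52 = 2.22.
Reliability = 2.22 / 2.52 = 0.881.

0.881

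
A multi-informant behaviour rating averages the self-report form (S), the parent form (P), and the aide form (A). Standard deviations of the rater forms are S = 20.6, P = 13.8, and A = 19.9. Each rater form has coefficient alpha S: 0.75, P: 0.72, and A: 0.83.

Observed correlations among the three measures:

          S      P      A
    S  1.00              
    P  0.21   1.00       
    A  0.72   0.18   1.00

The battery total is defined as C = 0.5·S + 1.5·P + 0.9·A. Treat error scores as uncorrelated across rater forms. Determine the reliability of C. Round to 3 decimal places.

Var(C) = 0.5²·20.6² + 1.5²·13.8² + 0.9²·19.9² + 2·[0.75·20.6·13.8·0.21 + 0.45·20.6·19.9·0.72 + 1.35·13.8·19.9·0.18] = 855.348 + 488.655 = 1344.
With uncorrelated errors the cross-covariances are all true-score covariance, so they carry over unchanged; only the diagonal terms shrink to ρᵢσᵢ².
True-score variance = [0.5²·20.6²·0.75 + 1.5²·13.8²·0.72 + 0.9²·19.9²·0.83] + 488.655 = 654.318 + 488.655 = 1142.97.
Reliability = 1142.97 / 1344 = 0.850.

0.850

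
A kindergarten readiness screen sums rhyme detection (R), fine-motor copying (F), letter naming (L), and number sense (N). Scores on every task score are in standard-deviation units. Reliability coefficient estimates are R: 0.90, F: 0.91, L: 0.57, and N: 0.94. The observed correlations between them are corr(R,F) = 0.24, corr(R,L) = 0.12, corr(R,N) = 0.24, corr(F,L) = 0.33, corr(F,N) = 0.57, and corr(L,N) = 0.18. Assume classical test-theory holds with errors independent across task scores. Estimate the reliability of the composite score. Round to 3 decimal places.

Var(R+F+L+N) = 4 + 2·[0.24 + 0.12 + 0.24 + 0.33 + 0.57 + 0.18] = 4 + 3.36 = 7.36.
Because errors are independent across components, Cov(Tᵢ,Tⱼ) = Cov(Xᵢ,Xⱼ); the off-diagonal part of the true-score variance is the same as above.
True-score variance = [0.90 + 0.91 + 0.57 + 0.94] + 3.36 = 3.32 + 3.36 = 6.68.
Reliability = 6.68 / 7.36 = 0.908.

0.908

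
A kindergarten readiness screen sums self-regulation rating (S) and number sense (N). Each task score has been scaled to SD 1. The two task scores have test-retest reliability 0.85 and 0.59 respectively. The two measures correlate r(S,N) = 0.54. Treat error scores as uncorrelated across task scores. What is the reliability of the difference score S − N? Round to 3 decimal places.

0.391

Var(S−N) = 1 + 1 − 2·0.54 = 2 − 1.08 = 0.92.
Because errors are independent across components, Cov(Tᵢ,Tⱼ) = Cov(Xᵢ,Xⱼ); the off-diagonal part of the true-score variance is the same as above.
True-score variance = [0.85 + 0.59] − 1.08 = 1.44 − 1.08 = 0.36.
Reliability = 0.36 / 0.92 = 0.391.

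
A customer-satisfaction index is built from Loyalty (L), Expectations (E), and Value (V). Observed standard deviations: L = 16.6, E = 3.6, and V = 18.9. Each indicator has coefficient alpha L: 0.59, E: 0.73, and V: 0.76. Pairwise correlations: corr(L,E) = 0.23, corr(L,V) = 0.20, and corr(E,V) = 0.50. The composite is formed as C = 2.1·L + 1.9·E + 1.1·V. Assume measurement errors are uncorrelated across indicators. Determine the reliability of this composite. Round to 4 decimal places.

0.7251

Var(C) = 2.1²·16.6² + 1.9²·3.6² + 1.1²·18.9² + 2·[3.99·16.6·3.6·0.23 + 2.31·16.6·18.9·0.20 + 2.09·3.6·18.9·0.50] = 1694.23 + 541.783 = 2236.01.
Under uncorrelated errors the observed covariances equal the true-score covariances, so only the own-variance terms attenuate.
True-score variance = [2.1²·16.6²·0.59 + 1.9²·3.6²·0.73 + 1.1²·18.9²·0.76] + 541.783 = 1079.62 + 541.783 = 1621.41.
Reliability = 1621.41 / 2236.01 = 0.7251.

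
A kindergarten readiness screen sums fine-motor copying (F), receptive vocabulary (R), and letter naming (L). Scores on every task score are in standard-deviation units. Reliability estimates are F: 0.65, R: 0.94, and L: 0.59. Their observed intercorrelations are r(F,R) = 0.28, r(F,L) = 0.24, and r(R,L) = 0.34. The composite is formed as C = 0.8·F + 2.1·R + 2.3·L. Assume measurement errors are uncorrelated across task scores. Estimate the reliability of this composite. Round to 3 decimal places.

0.828

Var(C) = 0.8² + 2.1² + 2.3² + 2·[1.68·0.28 + 1.84·0.24 + 4.83·0.34] = 10.34 + 5.1084 = 15.4484.
With uncorrelated errors the cross-covariances are all true-score covariance, so they carry over unchanged; only the diagonal terms shrink to ρᵢσᵢ².
True-score variance = [0.8²·0.65 + 2.1²·0.94 + 2.3²·0.59] + 5.1084 = 7.6825 + 5.1084 = 12.7909.
Reliability = 12.7909 / 15.4484 = 0.828.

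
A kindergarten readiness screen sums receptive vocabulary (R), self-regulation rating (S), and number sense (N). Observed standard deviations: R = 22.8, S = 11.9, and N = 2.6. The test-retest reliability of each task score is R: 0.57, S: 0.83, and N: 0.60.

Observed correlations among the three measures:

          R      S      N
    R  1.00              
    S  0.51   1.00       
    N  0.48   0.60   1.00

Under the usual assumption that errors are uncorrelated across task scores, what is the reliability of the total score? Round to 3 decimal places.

Var(R+S+N) = 22.8² + 11.9² + 2.6² + 2·[22.8·11.9·0.51 + 22.8·2.6·0.48 + 11.9·2.6·0.60] = 668.21 + 370.783 = 1038.99.
Because errors are independent across components, Cov(Tᵢ,Tⱼ) = Cov(Xᵢ,Xⱼ); the off-diagonal part of the true-score variance is the same as above.
True-score variance = [22.8²·0.57 + 11.9²·0.83 + 2.6²·0.60] + 370.783 = 417.901 + 370.783 = 788.684.
Reliability = 788.684 / 1038.99 = 0.759.

0.759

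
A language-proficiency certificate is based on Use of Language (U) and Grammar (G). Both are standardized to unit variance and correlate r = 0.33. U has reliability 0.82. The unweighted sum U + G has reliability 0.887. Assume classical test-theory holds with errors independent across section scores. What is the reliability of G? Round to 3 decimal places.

0.879

Var(U+G) = 2 + 2·0.33 = 2.660.
True-score variance = ρ_U + ρ_G + 2·0.33, so 0.887 = (0.82 + ρ_G + 0.66) / 2.660.
ρ_G = 0.887·2.660 − 0.82 − 0.66 = 0.879.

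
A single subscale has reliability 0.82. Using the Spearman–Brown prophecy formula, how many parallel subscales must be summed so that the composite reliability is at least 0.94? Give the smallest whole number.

k ≥ ρ*(1−ρ₁)/(ρ₁(1−ρ*)) = 0.94·0.18 / (0.82·0.06) = 3.439.
Smallest integer k = 4.

4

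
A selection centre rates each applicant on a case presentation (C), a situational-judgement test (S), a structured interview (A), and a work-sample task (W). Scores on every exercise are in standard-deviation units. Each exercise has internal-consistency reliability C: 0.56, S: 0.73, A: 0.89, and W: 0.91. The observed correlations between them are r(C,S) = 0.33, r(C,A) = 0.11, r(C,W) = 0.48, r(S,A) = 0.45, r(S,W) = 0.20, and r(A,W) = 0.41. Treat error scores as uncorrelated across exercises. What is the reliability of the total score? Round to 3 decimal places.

0.886

Var(C+S+A+W) = 4 + 2·[0.33 + 0.11 + 0.48 + 0.45 + 0.20 + 0.41] = 4 + 3.96 = 7.96.
With uncorrelated errors the cross-covariances are all true-score covariance, so they carry over unchanged; only the diagonal terms shrink to ρᵢσᵢ².
True-score variance = [0.56 + 0.73 + 0.89 + 0.91] + 3.96 = 3.09 + 3.96 = 7.05.
Reliability = 7.05 / 7.96 = 0.886.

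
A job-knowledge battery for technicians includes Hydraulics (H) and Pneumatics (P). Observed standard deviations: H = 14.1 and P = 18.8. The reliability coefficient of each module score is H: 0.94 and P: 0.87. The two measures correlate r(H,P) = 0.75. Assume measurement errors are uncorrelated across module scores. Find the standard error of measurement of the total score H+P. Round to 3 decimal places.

7.608

Var(total) = 552.25 + 397.62 = 949.87.
True-score variance = 494.374 + 397.62 = 891.994, so reliability = 0.9391.
Error variance = 949.87 − 891.994 = 57.8758; SEM = √57.8758 = 7.608.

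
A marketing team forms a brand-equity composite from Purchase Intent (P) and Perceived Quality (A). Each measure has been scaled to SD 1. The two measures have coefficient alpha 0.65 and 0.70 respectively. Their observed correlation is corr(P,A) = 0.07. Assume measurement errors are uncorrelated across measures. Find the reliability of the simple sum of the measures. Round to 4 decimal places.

0.6963

Var(P+A) = 2 + 2·[0.07] = 2 + 0.14 = 2.14.
With uncorrelated errors the cross-covariances are all true-score covariance, so they carry over unchanged; only the diagonal terms shrink to ρᵢσᵢ².
True-score variance = [0.65 + 0.70] + 0.14 = 1.35 + 0.14 = 1.49.
Reliability = 1.49 / 2.14 = 0.6963.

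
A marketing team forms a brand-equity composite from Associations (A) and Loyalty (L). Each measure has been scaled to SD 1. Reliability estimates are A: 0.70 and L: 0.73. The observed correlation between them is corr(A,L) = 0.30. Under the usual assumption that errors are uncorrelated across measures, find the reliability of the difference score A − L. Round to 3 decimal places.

0.593

Var(A−L) = 1 + 1 − 2·0.30 = 2 − 0.6 = 1.4.
Because errors are independent across components, Cov(Tᵢ,Tⱼ) = Cov(Xᵢ,Xⱼ); the off-diagonal part of the true-score variance is the same as above.
True-score variance = [0.70 + 0.73] − 0.6 = 1.43 − 0.6 = 0.83.
Reliability = 0.83 / 1.4 = 0.593.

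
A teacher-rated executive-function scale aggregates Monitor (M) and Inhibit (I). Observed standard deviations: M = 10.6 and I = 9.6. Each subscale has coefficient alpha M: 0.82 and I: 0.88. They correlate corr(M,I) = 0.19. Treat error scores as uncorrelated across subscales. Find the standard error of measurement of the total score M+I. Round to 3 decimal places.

Var(total) = 204.52 + 38.6688 = 243.189.
True-score variance = 173.236 + 38.6688 = 211.905, so reliability = 0.8714.
Error variance = 243.189 − 211.905 = 31.284; SEM = √31.284 = 5.593.

5.593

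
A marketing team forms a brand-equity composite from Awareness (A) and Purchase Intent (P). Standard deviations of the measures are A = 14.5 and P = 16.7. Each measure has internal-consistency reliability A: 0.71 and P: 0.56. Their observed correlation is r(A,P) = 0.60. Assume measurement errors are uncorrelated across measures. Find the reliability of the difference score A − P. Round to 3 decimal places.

0.075

Var(A−P) = 14.5² + 16.7² − 2·14.5·16.7·0.60 = 489.14 − 290.58 = 198.56.
Under uncorrelated errors the observed covariances equal the true-score covariances, so only the own-variance terms attenuate.
True-score variance = [14.5²·0.71 + 16.7²·0.56] − 290.58 = 305.456 − 290.58 = 14.8759.
Reliability = 14.8759 / 198.56 = 0.075.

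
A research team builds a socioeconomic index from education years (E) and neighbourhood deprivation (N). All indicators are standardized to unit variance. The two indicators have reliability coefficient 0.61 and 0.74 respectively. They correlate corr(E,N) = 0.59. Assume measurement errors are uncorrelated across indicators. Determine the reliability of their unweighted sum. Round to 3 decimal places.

Var(E+N) = 2 + 2·[0.59] = 2 + 1.18 = 3.18.
With uncorrelated errors the cross-covariances are all true-score covariance, so they carry over unchanged; only the diagonal terms shrink to ρᵢσᵢ².
True-score variance = [0.61 + 0.74] + 1.18 = 1.35 + 1.18 = 2.53.
Reliability = 2.53 / 3.18 = 0.796.

0.796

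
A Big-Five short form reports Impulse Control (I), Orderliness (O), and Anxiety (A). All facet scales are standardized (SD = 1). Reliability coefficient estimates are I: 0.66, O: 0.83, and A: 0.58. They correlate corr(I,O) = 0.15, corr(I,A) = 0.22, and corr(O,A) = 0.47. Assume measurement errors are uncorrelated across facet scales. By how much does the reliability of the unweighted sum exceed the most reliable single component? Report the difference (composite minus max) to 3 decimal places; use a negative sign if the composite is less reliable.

Var(sum) = 3 + 1.68 = 4.68; true-score variance = 2.07 + 1.68 = 3.75; composite reliability = 0.8013.
Max component reliability = 0.8300.
Difference = 0.8013 − 0.8300 = -0.029.

-0.029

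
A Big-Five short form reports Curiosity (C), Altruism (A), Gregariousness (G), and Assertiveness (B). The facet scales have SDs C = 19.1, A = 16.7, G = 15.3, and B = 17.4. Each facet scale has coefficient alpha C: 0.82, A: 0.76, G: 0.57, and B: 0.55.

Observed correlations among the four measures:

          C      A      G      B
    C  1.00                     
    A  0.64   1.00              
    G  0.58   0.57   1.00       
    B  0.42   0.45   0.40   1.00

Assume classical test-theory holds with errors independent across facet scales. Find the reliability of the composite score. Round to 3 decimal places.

0.876

Var(C+A+G+B) = 19.1² + 16.7² + 15.3² + 17.4² + 2·[19.1·16.7·0.64 + 19.1·15.3·0.58 + 19.1·17.4·0.42 + 16.7·15.3·0.57 + 16.7·17.4·0.45 + 15.3·17.4·0.40] = 1180.55 + 1792.21 = 2972.76.
With uncorrelated errors the cross-covariances are all true-score covariance, so they carry over unchanged; only the diagonal terms shrink to ρᵢσᵢ².
True-score variance = [19.1²·0.82 + 16.7²·0.76 + 15.3²·0.57 + 17.4²·0.55] + 1792.21 = 811.05 + 1792.21 = 2603.26.
Reliability = 2603.26 / 2972.76 = 0.876.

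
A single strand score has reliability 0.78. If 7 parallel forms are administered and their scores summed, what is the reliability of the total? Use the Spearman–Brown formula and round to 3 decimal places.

0.961

ρ_k = kρ / (1 + (k−1)ρ) = 7·0.78 / (1 + 6·0.78) = 5.460 / 5.680 = 0.961.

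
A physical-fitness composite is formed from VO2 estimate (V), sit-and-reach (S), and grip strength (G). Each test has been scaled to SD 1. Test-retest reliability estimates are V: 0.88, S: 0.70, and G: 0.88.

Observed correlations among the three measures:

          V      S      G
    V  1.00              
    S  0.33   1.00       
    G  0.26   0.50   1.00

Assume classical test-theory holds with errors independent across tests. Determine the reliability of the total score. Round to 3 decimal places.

0.896

Var(V+S+G) = 3 + 2·[0.33 + 0.26 + 0.50] = 3 + 2.18 = 5.18.
With uncorrelated errors the cross-covariances are all true-score covariance, so they carry over unchanged; only the diagonal terms shrink to ρᵢσᵢ².
True-score variance = [0.88 + 0.70 + 0.88] + 2.18 = 2.46 + 2.18 = 4.64.
Reliability = 4.64 / 5.18 = 0.896.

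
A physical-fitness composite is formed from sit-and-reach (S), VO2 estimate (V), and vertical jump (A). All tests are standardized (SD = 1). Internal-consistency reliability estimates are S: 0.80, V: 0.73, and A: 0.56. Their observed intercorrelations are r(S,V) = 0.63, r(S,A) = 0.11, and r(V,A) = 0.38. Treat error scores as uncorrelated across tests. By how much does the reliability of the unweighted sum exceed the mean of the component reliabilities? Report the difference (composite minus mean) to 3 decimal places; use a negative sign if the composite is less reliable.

Var(sum) = 3 + 2.24 = 5.24; true-score variance = 2.09 + 2.24 = 4.33; composite reliability = 0.8263.
Mean component reliability = 0.6967.
Difference = 0.8263 − 0.6967 = 0.130.

0.130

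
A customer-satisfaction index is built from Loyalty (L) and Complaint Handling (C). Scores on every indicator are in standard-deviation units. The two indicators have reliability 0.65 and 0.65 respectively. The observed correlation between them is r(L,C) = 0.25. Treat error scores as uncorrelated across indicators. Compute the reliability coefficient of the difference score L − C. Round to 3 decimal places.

0.533

Var(L−C) = 1 + 1 − 2·0.25 = 2 − 0.5 = 1.5.
Under uncorrelated errors the observed covariances equal the true-score covariances, so only the own-variance terms attenuate.
True-score variance = [0.65 + 0.65] − 0.5 = 1.3 − 0.5 = 0.8.
Reliability = 0.8 / 1.5 = 0.533.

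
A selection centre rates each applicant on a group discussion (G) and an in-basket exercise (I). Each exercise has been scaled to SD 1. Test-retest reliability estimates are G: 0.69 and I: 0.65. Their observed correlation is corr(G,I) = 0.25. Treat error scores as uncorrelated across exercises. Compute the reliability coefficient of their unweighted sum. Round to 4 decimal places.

0.7360

Var(G+I) = 2 + 2·[0.25] = 2 + 0.5 = 2.5.
Under uncorrelated errors the observed covariances equal the true-score covariances, so only the own-variance terms attenuate.
True-score variance = [0.69 + 0.65] + 0.5 = 1.34 + 0.5 = 1.84.
Reliability = 1.84 / 2.5 = 0.7360.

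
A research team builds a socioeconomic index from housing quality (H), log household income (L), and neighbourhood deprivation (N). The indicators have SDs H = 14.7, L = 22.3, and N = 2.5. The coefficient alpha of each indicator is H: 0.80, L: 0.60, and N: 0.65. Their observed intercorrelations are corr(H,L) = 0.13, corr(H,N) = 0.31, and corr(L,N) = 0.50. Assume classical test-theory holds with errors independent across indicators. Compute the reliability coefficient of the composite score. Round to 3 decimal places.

0.723

Var(H+L+N) = 14.7² + 22.3² + 2.5² + 2·[14.7·22.3·0.13 + 14.7·2.5·0.31 + 22.3·2.5·0.50] = 719.63 + 163.766 = 883.396.
With uncorrelated errors the cross-covariances are all true-score covariance, so they carry over unchanged; only the diagonal terms shrink to ρᵢσᵢ².
True-score variance = [14.7²·0.80 + 22.3²·0.60 + 2.5²·0.65] + 163.766 = 475.308 + 163.766 = 639.074.
Reliability = 639.074 / 883.396 = 0.723.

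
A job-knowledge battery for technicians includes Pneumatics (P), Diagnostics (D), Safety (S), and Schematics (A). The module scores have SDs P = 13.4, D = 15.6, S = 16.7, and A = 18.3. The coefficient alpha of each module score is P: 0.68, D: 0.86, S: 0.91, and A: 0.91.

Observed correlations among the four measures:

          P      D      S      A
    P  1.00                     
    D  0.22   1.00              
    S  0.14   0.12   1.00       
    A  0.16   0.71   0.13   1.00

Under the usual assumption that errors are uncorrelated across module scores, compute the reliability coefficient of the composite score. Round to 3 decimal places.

0.919

Var(P+D+S+A) = 13.4² + 15.6² + 16.7² + 18.3² + 2·[13.4·15.6·0.22 + 13.4·16.7·0.14 + 13.4·18.3·0.16 + 15.6·16.7·0.12 + 15.6·18.3·0.71 + 16.7·18.3·0.13] = 1036.7 + 780.471 = 1817.17.
Because errors are independent across components, Cov(Tᵢ,Tⱼ) = Cov(Xᵢ,Xⱼ); the off-diagonal part of the true-score variance is the same as above.
True-score variance = [13.4²·0.68 + 15.6²·0.86 + 16.7²·0.91 + 18.3²·0.91] + 780.471 = 889.93 + 780.471 = 1670.4.
Reliability = 1670.4 / 1817.17 = 0.919.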